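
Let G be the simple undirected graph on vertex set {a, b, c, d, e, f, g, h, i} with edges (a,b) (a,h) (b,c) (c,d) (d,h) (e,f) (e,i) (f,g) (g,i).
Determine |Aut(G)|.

G has two connected components, {a, b, c, d, h} and {e, f, g, i}; each is 2-regular, so G = C_5 ⊔ C_4. No automorphism exchanges components of different sizes, hence Aut(G) is the direct product D_5 × D_4, order 80.

80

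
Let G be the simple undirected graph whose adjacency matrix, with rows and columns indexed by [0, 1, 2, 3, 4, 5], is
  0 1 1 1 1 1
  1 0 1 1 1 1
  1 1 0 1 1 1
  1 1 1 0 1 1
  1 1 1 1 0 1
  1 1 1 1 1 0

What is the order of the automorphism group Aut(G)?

Every vertex has degree 5, so G is the complete graph K_6. Every bijection on the vertex set is an automorphism of K_6; hence Aut(K_6) ≅ S_6, order 720.

720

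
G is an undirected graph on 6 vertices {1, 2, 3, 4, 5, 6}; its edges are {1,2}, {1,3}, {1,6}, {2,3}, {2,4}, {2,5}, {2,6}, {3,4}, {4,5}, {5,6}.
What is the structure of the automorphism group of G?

the dihedral group of order 10

Vertex 2 is the unique vertex of degree 5; the remaining 5 vertices each have degree 3 and induce a cycle, so G is the wheel on 6 vertices with hub 2. With the hub fixed, the remaining symmetry is that of the rim cycle C_5, giving the dihedral group D_5.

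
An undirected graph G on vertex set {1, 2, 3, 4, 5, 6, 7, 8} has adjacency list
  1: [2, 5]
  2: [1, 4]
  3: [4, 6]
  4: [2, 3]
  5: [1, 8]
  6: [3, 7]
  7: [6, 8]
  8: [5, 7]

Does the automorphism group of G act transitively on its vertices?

Every vertex has degree 2 and the graph is connected, so G is the 8-cycle C_8. C_8 has 8 rotations and 8 reflections, so Aut(C_8) ≅ D_8 of order 16. This group acts transitively on the 8 vertices.

Yes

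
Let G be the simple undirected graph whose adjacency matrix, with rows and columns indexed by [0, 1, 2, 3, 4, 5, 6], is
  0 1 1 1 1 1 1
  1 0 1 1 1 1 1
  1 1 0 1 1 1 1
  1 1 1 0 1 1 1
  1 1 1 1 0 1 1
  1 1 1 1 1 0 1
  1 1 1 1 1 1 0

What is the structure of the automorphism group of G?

S_7

All 7 vertices are pairwise adjacent: G = K_7. Any permutation of the 7 vertices preserves K_7, so Aut(K_7) = S_7 of order 7! = 5040.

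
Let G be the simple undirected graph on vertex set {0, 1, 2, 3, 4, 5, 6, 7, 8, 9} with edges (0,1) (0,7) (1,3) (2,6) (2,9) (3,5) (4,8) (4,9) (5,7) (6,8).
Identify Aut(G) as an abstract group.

(D_5 × D_5) ⋊ Z_2

G has two connected components, {0, 1, 3, 5, 7} and {2, 4, 6, 8, 9}; each is 2-regular, so G = C_5 ⊔ C_5. With two isomorphic components, Aut(G) = Aut(C_5) ≀ S_2 = (D_5 × D_5) ⋊ Z_2: permute each cycle by D_5, then optionally swap the two cycles. Order 2·(2·5)² = 200.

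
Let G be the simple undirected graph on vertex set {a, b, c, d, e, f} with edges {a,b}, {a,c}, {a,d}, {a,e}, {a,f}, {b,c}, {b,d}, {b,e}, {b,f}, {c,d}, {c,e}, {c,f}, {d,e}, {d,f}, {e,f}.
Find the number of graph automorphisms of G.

All 6 vertices are pairwise adjacent: G = K_6. Every bijection on the vertex set is an automorphism of K_6; hence Aut(K_6) ≅ S_6, order 720.

720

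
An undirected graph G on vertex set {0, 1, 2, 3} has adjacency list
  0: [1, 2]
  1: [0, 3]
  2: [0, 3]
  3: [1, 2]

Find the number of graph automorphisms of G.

8

Every vertex has degree 2 and the graph is connected, so G is the 4-cycle C_4. The automorphisms of the 4-cycle are exactly the symmetries of a regular 4-gon: the dihedral group D_4, |D_4| = 8.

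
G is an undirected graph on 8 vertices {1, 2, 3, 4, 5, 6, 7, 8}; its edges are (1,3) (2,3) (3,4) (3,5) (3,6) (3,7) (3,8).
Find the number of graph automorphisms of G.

5040

Vertex 3 has degree 7 and every other vertex has degree 1, so G is the star K_{1,7} with centre 3. The 7 leaves are pairwise interchangeable while the centre is fixed, giving Aut(G) = S_7.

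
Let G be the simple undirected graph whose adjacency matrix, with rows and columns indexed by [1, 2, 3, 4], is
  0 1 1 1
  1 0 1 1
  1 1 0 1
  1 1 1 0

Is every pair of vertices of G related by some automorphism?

Every vertex has degree 3, so G is the complete graph K_4. Any permutation of the 4 vertices preserves K_4, so Aut(K_4) = S_4 of order 4! = 24. This group acts transitively on the 4 vertices.

Yes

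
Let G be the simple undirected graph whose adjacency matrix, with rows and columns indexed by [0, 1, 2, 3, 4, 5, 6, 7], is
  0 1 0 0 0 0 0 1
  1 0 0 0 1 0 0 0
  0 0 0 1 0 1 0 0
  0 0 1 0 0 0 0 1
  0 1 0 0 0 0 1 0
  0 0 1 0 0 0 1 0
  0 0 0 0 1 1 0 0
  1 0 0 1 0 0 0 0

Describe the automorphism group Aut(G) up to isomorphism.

D_8

G is 2-regular and connected on 8 vertices, i.e. the cycle C_8. C_8 has 8 rotations and 8 reflections, so Aut(C_8) ≅ D_8 of order 16.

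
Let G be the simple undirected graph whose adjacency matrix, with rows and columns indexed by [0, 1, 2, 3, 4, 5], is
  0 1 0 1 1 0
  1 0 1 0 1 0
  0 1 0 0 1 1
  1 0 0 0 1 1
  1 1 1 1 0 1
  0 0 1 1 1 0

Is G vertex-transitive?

Vertex 4 is the only vertex of degree 5, so every automorphism fixes it; G is not vertex-transitive.

No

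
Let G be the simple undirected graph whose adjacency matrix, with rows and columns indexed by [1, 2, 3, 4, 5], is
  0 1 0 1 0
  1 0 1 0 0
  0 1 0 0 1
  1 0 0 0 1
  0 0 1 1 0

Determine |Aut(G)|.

Every vertex has degree 2 and the graph is connected, so G is the 5-cycle C_5. The automorphisms of the 5-cycle are exactly the symmetries of a regular 5-gon: the dihedral group D_5, |D_5| = 10.

10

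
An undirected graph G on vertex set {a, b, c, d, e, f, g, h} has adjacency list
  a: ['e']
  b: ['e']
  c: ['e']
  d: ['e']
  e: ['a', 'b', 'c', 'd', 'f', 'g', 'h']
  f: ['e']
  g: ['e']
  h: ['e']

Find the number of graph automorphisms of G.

5040

Vertex e has degree 7 and every other vertex has degree 1, so G is the star K_{1,7} with centre e. Any automorphism fixes the centre and permutes the 7 leaves freely, so Aut(G) ≅ S_7 of order 7! = 5040.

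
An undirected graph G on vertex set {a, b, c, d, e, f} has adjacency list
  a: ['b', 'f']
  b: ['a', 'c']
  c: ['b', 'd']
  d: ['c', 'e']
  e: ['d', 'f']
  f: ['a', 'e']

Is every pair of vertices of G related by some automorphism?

Yes

G is 2-regular and connected on 6 vertices, i.e. the cycle C_6. C_6 has 6 rotations and 6 reflections, so Aut(C_6) ≅ D_6 of order 12. Under this action every vertex can be carried to every other, so G is vertex-transitive.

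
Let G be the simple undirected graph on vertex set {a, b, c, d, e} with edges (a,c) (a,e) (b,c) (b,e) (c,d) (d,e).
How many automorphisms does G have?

12

The vertices split by degree into {c, e} (degree 3) and {a, b, d} (degree 2); every edge runs between the two parts, so G is the complete bipartite graph K_{2,3}. Automorphisms preserve the bipartition setwise (since the parts differ in size) and act as S_2 × S_3 within it; |Aut| = 12.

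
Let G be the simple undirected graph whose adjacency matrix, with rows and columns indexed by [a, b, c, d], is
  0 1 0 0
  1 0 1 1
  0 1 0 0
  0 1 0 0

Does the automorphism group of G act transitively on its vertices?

No

Vertex b is the only vertex of degree 3, so every automorphism fixes it; G is not vertex-transitive.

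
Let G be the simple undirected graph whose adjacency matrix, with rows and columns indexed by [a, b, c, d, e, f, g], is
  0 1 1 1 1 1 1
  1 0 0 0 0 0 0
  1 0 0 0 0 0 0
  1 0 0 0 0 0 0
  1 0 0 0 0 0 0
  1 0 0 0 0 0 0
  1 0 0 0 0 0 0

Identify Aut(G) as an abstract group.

Vertex a has degree 6 and every other vertex has degree 1, so G is the star K_{1,6} with centre a. Any automorphism fixes the centre and permutes the 6 leaves freely, so Aut(G) ≅ S_6 of order 6! = 720.

S_6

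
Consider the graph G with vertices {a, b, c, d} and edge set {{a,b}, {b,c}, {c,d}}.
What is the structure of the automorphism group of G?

The degree sequence is [1, 2, 2, 1]; the two degree-1 vertices a and d are the ends of a path, so G = P_4. A path has exactly one nontrivial symmetry — reversal — giving Aut(G) of order 2.

Z_2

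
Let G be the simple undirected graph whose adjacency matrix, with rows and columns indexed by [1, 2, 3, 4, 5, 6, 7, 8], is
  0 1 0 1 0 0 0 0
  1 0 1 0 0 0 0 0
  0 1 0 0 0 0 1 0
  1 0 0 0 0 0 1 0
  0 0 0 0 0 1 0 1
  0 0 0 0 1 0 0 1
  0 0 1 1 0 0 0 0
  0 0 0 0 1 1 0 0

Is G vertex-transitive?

G has two connected components, {1, 2, 3, 4, 7} and {5, 6, 8}; each is 2-regular, so G = C_5 ⊔ C_3. The orbit of 1 under Aut(G) is {1, 2, 3, 4, 7}, which does not contain 5, so G is not vertex-transitive.

No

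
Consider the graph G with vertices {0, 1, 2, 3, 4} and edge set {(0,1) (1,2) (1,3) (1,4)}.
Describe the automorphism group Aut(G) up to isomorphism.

the symmetric group on 4 letters

Vertex 1 has degree 4 and every other vertex has degree 1, so G is the star K_{1,4} with centre 1. The 4 leaves are pairwise interchangeable while the centre is fixed, giving Aut(G) = S_4.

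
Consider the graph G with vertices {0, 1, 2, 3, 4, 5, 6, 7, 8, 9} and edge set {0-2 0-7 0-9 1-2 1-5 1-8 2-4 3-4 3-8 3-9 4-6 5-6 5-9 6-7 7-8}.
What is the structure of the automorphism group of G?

S_5

G is 3-regular on 10 vertices with no triangles and no 4-cycles (girth 5): this is the Petersen graph. It is a classical fact that the Petersen graph has automorphism group S_5 (order 120), arising from its description as the Kneser graph K(5,2).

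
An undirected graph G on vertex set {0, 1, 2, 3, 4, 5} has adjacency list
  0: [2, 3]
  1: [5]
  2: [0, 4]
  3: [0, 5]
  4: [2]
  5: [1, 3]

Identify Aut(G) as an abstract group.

The degree sequence is [2, 1, 2, 2, 1, 2]; the two degree-1 vertices 1 and 4 are the ends of a path, so G = P_6. The only nontrivial automorphism of a path is the end-to-end reflection, so Aut(G) ≅ Z_2.

C_2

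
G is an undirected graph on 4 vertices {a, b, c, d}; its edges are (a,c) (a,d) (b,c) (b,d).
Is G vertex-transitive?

G is 2-regular and bipartite with parts {a, b} and {c, d} (each part is independent and every cross-pair is an edge), so G = K_{2,2}. Each part can be permuted independently (S_2 × S_2) and the two equal-size parts can also be swapped, giving (S_2 × S_2) ⋊ Z_2 of order 2·(2!)² = 8. Under this action every vertex can be carried to every other, so G is vertex-transitive.

Yes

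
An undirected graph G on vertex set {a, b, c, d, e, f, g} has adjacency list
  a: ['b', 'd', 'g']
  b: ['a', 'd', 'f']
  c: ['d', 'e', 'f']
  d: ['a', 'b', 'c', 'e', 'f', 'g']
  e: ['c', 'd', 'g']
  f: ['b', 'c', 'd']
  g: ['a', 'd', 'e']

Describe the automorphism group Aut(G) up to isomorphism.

the dihedral group of order 12

Vertex d is the unique vertex of degree 6; the remaining 6 vertices each have degree 3 and induce a cycle, so G is the wheel on 7 vertices with hub d. Every automorphism fixes the hub and acts on the rim 6-cycle, so Aut(G) ≅ Aut(C_6) = D_6 of order 12.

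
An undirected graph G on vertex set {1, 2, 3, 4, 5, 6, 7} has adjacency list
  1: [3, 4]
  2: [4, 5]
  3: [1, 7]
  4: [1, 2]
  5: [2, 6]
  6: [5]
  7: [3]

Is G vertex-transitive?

Automorphisms preserve degree, but G has vertices of degree 1 and vertices of degree 2; no automorphism maps one to the other, so G is not vertex-transitive.

No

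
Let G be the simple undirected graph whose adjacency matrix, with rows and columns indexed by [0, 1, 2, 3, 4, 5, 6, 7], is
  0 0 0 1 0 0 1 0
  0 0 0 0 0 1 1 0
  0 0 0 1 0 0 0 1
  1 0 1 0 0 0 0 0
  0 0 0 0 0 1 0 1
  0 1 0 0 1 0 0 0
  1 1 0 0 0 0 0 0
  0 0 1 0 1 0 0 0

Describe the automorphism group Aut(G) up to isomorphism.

Every vertex has degree 2 and the graph is connected, so G is the 8-cycle C_8. C_8 has 8 rotations and 8 reflections, so Aut(C_8) ≅ D_8 of order 16.

D_8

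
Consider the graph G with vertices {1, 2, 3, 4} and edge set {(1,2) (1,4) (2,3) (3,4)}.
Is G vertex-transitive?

G is 2-regular and connected on 4 vertices, i.e. the cycle C_4. The automorphisms of the 4-cycle are exactly the symmetries of a regular 4-gon: the dihedral group D_4, |D_4| = 8. This group acts transitively on the 4 vertices.

Yes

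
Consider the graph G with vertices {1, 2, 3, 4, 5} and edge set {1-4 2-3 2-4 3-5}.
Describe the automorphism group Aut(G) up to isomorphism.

The degree sequence is [1, 2, 2, 2, 1]; the two degree-1 vertices 1 and 5 are the ends of a path, so G = P_5. A path has exactly one nontrivial symmetry — reversal — giving Aut(G) of order 2.

C_2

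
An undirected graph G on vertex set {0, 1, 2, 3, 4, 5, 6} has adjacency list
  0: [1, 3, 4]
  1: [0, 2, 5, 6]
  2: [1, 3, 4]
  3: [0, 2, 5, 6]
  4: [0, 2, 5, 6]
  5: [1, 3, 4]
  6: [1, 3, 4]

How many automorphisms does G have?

144

The vertices split by degree into {1, 3, 4} (degree 4) and {0, 2, 5, 6} (degree 3); every edge runs between the two parts, so G is the complete bipartite graph K_{3,4}. Automorphisms preserve the bipartition setwise (since the parts differ in size) and act as S_4 × S_3 within it; |Aut| = 144.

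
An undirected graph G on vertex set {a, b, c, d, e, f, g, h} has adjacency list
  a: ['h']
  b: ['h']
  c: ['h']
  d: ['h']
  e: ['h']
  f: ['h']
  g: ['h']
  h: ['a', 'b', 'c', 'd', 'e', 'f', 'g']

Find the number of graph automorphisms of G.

5040

Vertex h has degree 7 and every other vertex has degree 1, so G is the star K_{1,7} with centre h. The 7 leaves are pairwise interchangeable while the centre is fixed, giving Aut(G) = S_7.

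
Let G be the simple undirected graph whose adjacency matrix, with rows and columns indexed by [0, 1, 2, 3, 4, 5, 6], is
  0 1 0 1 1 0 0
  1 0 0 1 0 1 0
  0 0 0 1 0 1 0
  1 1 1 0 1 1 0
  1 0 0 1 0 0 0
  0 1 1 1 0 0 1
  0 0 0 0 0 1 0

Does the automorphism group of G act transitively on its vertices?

No

Vertex 3 is the only vertex of degree 5, so every automorphism fixes it; G is not vertex-transitive.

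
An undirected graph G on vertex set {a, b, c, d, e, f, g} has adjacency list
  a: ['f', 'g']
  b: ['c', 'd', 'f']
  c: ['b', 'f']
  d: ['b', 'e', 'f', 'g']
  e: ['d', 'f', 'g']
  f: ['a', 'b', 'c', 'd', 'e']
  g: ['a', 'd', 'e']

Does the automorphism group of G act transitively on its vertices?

Vertex d is the only vertex of degree 4, so every automorphism fixes it; G is not vertex-transitive.

No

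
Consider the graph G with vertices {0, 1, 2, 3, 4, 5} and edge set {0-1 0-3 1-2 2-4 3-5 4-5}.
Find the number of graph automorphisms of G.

12

G is 2-regular and connected on 6 vertices, i.e. the cycle C_6. C_6 has 6 rotations and 6 reflections, so Aut(C_6) ≅ D_6 of order 12.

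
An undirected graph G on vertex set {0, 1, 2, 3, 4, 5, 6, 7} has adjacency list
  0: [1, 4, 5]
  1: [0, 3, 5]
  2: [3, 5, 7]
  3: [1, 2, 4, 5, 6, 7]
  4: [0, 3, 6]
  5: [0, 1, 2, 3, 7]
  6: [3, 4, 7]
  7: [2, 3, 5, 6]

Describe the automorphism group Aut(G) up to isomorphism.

Degrees alone do not determine every vertex (e.g. 0 and 1 both have degree 3), but their neighbour-degree multisets differ: N(0) has degrees [3, 3, 5] while N(1) has degrees [3, 5, 6]. Repeating this refinement separates all vertices, so the only automorphism is the identity.

the trivial group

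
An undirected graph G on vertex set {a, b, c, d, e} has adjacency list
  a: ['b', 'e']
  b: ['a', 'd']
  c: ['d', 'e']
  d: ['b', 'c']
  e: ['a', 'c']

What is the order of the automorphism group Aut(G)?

10

G is 2-regular and connected on 5 vertices, i.e. the cycle C_5. The automorphisms of the 5-cycle are exactly the symmetries of a regular 5-gon: the dihedral group D_5, |D_5| = 10.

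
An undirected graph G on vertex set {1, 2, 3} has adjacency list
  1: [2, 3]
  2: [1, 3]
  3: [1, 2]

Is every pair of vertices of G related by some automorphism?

Yes

Every vertex has degree 2, so G is the complete graph K_3. Any permutation of the 3 vertices preserves K_3, so Aut(K_3) = S_3 of order 3! = 6. This group acts transitively on the 3 vertices.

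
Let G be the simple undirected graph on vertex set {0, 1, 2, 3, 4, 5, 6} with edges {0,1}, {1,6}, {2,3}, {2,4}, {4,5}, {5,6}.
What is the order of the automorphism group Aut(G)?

2

The degree sequence is [1, 2, 2, 1, 2, 2, 2]; the two degree-1 vertices 0 and 3 are the ends of a path, so G = P_7. The only nontrivial automorphism of a path is the end-to-end reflection, so Aut(G) ≅ Z_2.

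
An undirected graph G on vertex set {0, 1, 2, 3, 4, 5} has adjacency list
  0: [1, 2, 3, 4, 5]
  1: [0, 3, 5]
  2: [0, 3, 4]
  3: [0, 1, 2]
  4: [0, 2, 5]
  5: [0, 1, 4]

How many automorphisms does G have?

10

Vertex 0 is the unique vertex of degree 5; the remaining 5 vertices each have degree 3 and induce a cycle, so G is the wheel on 6 vertices with hub 0. Every automorphism fixes the hub and acts on the rim 5-cycle, so Aut(G) ≅ Aut(C_5) = D_5 of order 10.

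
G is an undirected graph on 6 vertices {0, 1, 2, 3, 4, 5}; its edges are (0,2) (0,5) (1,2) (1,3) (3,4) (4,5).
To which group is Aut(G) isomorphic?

the dihedral group of order 12

Every vertex has degree 2 and the graph is connected, so G is the 6-cycle C_6. C_6 has 6 rotations and 6 reflections, so Aut(C_6) ≅ D_6 of order 12.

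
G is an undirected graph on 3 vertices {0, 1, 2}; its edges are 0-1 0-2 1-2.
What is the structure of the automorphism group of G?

the symmetric group on 3 letters

Every vertex has degree 2, so G is the complete graph K_3. Any permutation of the 3 vertices preserves K_3, so Aut(K_3) = S_3 of order 3! = 6.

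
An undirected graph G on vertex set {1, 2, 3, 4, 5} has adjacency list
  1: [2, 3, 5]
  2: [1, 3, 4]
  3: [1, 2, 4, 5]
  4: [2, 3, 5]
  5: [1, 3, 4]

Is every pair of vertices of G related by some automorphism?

No

Vertex 3 is the only vertex of degree 4, so every automorphism fixes it; G is not vertex-transitive.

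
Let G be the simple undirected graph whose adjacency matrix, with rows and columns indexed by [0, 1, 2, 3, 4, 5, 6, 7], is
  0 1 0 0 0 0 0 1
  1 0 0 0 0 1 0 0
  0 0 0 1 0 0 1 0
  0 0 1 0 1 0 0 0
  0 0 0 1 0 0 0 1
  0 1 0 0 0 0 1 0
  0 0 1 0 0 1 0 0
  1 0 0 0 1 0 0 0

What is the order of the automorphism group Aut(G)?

G is 2-regular and connected on 8 vertices, i.e. the cycle C_8. C_8 has 8 rotations and 8 reflections, so Aut(C_8) ≅ D_8 of order 16.

16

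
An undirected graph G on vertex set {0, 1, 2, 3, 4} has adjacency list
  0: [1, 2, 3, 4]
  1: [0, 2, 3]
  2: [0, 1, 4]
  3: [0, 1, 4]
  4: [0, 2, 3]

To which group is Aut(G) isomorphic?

D_4

Vertex 0 is the unique vertex of degree 4; the remaining 4 vertices each have degree 3 and induce a cycle, so G is the wheel on 5 vertices with hub 0. With the hub fixed, the remaining symmetry is that of the rim cycle C_4, giving the dihedral group D_4.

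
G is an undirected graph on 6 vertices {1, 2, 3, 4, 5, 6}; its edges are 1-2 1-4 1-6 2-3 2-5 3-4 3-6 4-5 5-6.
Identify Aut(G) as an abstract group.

G is 3-regular and bipartite with parts {1, 3, 5} and {2, 4, 6} (each part is independent and every cross-pair is an edge), so G = K_{3,3}. Each part can be permuted independently (S_3 × S_3) and the two equal-size parts can also be swapped, giving (S_3 × S_3) ⋊ Z_2 of order 2·(3!)² = 72.

(S_3 × S_3) ⋊ Z_2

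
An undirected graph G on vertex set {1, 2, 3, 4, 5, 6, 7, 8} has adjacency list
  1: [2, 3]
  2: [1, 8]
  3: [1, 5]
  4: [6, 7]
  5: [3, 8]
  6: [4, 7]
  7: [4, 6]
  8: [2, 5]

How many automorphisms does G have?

G has two connected components, {1, 2, 3, 5, 8} and {4, 6, 7}; each is 2-regular, so G = C_5 ⊔ C_3. The components are non-isomorphic (different sizes), so Aut(G) = Aut(C_3) × Aut(C_5) = D_3 × D_5 of order 6·10 = 60.

60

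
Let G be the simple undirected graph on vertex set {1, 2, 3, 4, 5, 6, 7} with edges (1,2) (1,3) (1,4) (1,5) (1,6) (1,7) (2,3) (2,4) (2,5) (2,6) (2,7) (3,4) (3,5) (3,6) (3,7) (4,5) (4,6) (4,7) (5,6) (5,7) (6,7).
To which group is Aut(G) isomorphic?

All 7 vertices are pairwise adjacent: G = K_7. Any permutation of the 7 vertices preserves K_7, so Aut(K_7) = S_7 of order 7! = 5040.

the symmetric group on 7 letters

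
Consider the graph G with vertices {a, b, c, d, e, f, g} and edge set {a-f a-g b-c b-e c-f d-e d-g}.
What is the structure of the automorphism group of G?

D_7

G is 2-regular and connected on 7 vertices, i.e. the cycle C_7. C_7 has 7 rotations and 7 reflections, so Aut(C_7) ≅ D_7 of order 14.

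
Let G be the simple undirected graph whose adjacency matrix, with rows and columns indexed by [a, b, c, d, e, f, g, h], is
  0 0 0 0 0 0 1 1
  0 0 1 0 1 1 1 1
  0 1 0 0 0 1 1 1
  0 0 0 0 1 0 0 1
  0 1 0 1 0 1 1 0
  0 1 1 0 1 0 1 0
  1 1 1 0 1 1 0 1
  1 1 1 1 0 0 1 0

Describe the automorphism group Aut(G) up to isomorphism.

Degrees alone do not determine every vertex (e.g. a and d both have degree 2), but their neighbour-degree multisets differ: N(a) has degrees [5, 6] while N(d) has degrees [4, 5]. Repeating this refinement separates all vertices, so the only automorphism is the identity.

1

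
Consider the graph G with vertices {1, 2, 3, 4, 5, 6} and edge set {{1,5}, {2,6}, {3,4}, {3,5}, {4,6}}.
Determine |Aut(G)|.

2

The degree sequence is [1, 1, 2, 2, 2, 2]; the two degree-1 vertices 1 and 2 are the ends of a path, so G = P_6. The only nontrivial automorphism of a path is the end-to-end reflection, so Aut(G) ≅ Z_2.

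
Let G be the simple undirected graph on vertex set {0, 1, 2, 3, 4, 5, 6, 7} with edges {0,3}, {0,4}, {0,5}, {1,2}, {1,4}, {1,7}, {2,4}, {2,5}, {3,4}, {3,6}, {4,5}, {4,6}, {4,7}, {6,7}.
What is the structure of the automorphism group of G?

D_7

Vertex 4 is the unique vertex of degree 7; the remaining 7 vertices each have degree 3 and induce a cycle, so G is the wheel on 8 vertices with hub 4. Every automorphism fixes the hub and acts on the rim 7-cycle, so Aut(G) ≅ Aut(C_7) = D_7 of order 14.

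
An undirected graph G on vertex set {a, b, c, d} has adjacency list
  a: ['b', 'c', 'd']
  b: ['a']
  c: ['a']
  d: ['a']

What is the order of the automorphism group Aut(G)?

Vertex a has degree 3 and every other vertex has degree 1, so G is the star K_{1,3} with centre a. Any automorphism fixes the centre and permutes the 3 leaves freely, so Aut(G) ≅ S_3 of order 3! = 6.

6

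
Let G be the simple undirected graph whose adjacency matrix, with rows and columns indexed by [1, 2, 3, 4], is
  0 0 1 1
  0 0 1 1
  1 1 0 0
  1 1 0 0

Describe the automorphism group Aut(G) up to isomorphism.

the dihedral group of order 8

G is 2-regular and connected on 4 vertices, i.e. the cycle C_4. C_4 has 4 rotations and 4 reflections, so Aut(C_4) ≅ D_4 of order 8.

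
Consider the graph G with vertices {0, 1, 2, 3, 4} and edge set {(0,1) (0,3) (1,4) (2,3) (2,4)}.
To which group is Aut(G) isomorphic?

the dihedral group of order 10

Every vertex has degree 2 and the graph is connected, so G is the 5-cycle C_5. C_5 has 5 rotations and 5 reflections, so Aut(C_5) ≅ D_5 of order 10.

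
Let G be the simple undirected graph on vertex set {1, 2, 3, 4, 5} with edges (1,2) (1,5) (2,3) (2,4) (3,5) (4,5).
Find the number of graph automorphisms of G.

The vertices split by degree into {2, 5} (degree 3) and {1, 3, 4} (degree 2); every edge runs between the two parts, so G is the complete bipartite graph K_{2,3}. The parts have unequal sizes, so no automorphism swaps them; each part is permuted independently, giving S_3 × S_2 of order 3!·2! = 12.

12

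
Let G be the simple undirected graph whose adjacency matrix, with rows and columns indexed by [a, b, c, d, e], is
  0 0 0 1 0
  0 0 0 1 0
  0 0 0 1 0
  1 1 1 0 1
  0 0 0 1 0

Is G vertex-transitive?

No

Vertex d is the only vertex of degree 4, so every automorphism fixes it; G is not vertex-transitive.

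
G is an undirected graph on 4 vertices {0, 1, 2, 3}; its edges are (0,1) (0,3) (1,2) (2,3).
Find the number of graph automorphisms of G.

Every vertex has degree 2 and the graph is connected, so G is the 4-cycle C_4. The automorphisms of the 4-cycle are exactly the symmetries of a regular 4-gon: the dihedral group D_4, |D_4| = 8.

8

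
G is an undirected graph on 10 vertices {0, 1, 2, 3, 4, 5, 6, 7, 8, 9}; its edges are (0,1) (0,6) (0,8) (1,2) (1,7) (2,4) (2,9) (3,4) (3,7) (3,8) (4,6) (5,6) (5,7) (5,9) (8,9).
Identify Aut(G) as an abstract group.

S_5

G is 3-regular on 10 vertices with no triangles and no 4-cycles (girth 5): this is the Petersen graph. It is a classical fact that the Petersen graph has automorphism group S_5 (order 120), arising from its description as the Kneser graph K(5,2).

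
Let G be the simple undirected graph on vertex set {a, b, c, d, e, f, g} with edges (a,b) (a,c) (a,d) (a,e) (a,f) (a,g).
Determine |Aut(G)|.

Vertex a has degree 6 and every other vertex has degree 1, so G is the star K_{1,6} with centre a. The 6 leaves are pairwise interchangeable while the centre is fixed, giving Aut(G) = S_6.

720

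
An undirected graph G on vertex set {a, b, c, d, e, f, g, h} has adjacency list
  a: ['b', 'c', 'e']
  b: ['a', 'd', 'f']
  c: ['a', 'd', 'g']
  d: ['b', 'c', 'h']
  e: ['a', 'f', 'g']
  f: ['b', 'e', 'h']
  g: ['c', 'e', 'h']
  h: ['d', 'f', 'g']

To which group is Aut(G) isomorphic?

the hyperoctahedral group B_3

G is 3-regular and bipartite on 2^3 = 8 vertices with girth 4; it is the hypercube graph Q_3. Aut(Q_3) consists of the signed permutations of the 3 coordinate axes: 3! permutations times 2^3 sign flips, so |Aut| = 2^3·3! = 48.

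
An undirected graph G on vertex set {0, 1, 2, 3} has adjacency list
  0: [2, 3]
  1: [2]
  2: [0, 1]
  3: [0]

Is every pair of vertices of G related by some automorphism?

No

Automorphisms preserve degree, but G has vertices of degree 1 and vertices of degree 2; no automorphism maps one to the other, so G is not vertex-transitive.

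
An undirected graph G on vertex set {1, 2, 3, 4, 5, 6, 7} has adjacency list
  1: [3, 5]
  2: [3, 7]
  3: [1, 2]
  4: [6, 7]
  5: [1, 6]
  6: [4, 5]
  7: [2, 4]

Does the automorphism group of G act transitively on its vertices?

G is 2-regular and connected on 7 vertices, i.e. the cycle C_7. C_7 has 7 rotations and 7 reflections, so Aut(C_7) ≅ D_7 of order 14. This group acts transitively on the 7 vertices.

Yes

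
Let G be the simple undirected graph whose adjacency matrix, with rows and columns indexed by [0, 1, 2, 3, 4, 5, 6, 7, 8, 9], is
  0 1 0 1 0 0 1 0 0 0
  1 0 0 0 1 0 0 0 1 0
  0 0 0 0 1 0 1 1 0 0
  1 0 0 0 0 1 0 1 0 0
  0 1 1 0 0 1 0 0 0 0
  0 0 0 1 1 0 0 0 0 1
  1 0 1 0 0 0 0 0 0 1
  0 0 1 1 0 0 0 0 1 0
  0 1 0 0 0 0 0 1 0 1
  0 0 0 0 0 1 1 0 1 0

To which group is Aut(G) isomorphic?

G is 3-regular on 10 vertices with no triangles and no 4-cycles (girth 5): this is the Petersen graph. It is a classical fact that the Petersen graph has automorphism group S_5 (order 120), arising from its description as the Kneser graph K(5,2).

the symmetric group S_5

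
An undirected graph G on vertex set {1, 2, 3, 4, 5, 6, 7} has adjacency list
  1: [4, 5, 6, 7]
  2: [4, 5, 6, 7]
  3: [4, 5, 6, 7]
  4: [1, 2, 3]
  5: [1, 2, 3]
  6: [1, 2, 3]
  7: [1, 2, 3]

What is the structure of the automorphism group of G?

The vertices split by degree into {1, 2, 3} (degree 4) and {4, 5, 6, 7} (degree 3); every edge runs between the two parts, so G is the complete bipartite graph K_{3,4}. The parts have unequal sizes, so no automorphism swaps them; each part is permuted independently, giving S_3 × S_4 of order 3!·4! = 144.

S_3 × S_4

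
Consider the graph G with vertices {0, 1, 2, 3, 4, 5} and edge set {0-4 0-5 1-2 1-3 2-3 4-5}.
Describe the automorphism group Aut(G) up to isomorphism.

G has two connected components, {0, 4, 5} and {1, 2, 3}; each is 2-regular, so G = C_3 ⊔ C_3. Aut of a disjoint union of two copies of C_3 is the wreath product D_3 ≀ Z_2, of order 2·6² = 72.

D_3 ≀ Z_2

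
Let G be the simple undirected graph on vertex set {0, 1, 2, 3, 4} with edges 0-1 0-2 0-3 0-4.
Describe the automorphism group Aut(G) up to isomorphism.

the symmetric group on 4 letters

Vertex 0 has degree 4 and every other vertex has degree 1, so G is the star K_{1,4} with centre 0. Any automorphism fixes the centre and permutes the 4 leaves freely, so Aut(G) ≅ S_4 of order 4! = 24.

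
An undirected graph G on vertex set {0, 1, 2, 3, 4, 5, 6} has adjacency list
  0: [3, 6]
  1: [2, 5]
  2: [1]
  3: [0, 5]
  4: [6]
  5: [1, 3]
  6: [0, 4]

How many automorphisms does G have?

The degree sequence is [2, 2, 1, 2, 1, 2, 2]; the two degree-1 vertices 2 and 4 are the ends of a path, so G = P_7. The only nontrivial automorphism of a path is the end-to-end reflection, so Aut(G) ≅ Z_2.

2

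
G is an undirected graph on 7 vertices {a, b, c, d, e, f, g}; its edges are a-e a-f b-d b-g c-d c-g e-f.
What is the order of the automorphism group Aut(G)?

48

G has two connected components, {b, c, d, g} and {a, e, f}; each is 2-regular, so G = C_4 ⊔ C_3. The components are non-isomorphic (different sizes), so Aut(G) = Aut(C_4) × Aut(C_3) = D_4 × D_3 of order 8·6 = 48.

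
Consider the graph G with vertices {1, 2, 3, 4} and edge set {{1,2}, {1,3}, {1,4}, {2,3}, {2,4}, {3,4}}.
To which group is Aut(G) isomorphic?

the symmetric group on 4 letters

Every vertex has degree 3, so G is the complete graph K_4. Any permutation of the 4 vertices preserves K_4, so Aut(K_4) = S_4 of order 4! = 24.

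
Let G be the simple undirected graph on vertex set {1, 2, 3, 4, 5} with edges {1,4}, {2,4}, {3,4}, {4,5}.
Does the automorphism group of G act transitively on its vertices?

Vertex 4 is the only vertex of degree 4, so every automorphism fixes it; G is not vertex-transitive.

No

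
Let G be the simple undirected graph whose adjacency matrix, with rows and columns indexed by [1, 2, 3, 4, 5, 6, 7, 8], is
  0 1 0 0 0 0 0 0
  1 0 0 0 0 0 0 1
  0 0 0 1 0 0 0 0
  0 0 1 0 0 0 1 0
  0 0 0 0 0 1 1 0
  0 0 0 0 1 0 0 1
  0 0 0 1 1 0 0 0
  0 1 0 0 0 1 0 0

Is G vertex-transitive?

No

Automorphisms preserve degree, but G has vertices of degree 1 and vertices of degree 2; no automorphism maps one to the other, so G is not vertex-transitive.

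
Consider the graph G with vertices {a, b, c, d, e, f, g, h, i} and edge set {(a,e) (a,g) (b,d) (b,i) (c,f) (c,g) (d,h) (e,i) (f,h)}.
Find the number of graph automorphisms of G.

18

G is 2-regular and connected on 9 vertices, i.e. the cycle C_9. The automorphisms of the 9-cycle are exactly the symmetries of a regular 9-gon: the dihedral group D_9, |D_9| = 18.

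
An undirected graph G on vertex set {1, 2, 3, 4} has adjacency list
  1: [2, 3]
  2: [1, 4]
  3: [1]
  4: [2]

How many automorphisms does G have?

The degree sequence is [2, 2, 1, 1]; the two degree-1 vertices 3 and 4 are the ends of a path, so G = P_4. The only nontrivial automorphism of a path is the end-to-end reflection, so Aut(G) ≅ Z_2.

2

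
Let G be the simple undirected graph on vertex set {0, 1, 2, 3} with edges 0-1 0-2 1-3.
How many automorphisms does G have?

The degree sequence is [2, 2, 1, 1]; the two degree-1 vertices 2 and 3 are the ends of a path, so G = P_4. A path has exactly one nontrivial symmetry — reversal — giving Aut(G) of order 2.

2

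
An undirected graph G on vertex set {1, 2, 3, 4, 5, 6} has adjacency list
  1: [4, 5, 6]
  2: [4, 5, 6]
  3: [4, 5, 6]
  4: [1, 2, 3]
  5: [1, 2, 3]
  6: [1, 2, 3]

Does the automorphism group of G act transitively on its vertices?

Yes

G is 3-regular and bipartite with parts {1, 2, 3} and {4, 5, 6} (each part is independent and every cross-pair is an edge), so G = K_{3,3}. Aut(K_{3,3}) is the wreath product S_3 ≀ Z_2: permute within each part, then optionally swap the parts; |Aut| = 2·(3!)² = 72. This group acts transitively on the 6 vertices.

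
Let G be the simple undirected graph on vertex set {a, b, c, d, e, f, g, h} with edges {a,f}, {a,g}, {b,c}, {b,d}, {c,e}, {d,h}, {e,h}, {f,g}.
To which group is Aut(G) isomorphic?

G has two connected components, {b, c, d, e, h} and {a, f, g}; each is 2-regular, so G = C_5 ⊔ C_3. The components are non-isomorphic (different sizes), so Aut(G) = Aut(C_5) × Aut(C_3) = D_5 × D_3 of order 10·6 = 60.

D_5 × D_3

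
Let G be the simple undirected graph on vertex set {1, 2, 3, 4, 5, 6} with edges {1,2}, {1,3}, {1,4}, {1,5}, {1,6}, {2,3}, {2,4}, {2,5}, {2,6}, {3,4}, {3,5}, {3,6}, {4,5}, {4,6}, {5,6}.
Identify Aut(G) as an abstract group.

All 6 vertices are pairwise adjacent: G = K_6. Any permutation of the 6 vertices preserves K_6, so Aut(K_6) = S_6 of order 6! = 720.

S_6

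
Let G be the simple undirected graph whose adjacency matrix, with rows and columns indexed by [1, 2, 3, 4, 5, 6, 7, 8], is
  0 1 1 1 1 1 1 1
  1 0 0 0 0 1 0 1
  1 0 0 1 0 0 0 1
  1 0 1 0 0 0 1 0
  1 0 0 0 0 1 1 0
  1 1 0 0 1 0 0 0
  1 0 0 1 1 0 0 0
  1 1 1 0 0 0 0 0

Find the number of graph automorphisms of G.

14

Vertex 1 is the unique vertex of degree 7; the remaining 7 vertices each have degree 3 and induce a cycle, so G is the wheel on 8 vertices with hub 1. With the hub fixed, the remaining symmetry is that of the rim cycle C_7, giving the dihedral group D_7.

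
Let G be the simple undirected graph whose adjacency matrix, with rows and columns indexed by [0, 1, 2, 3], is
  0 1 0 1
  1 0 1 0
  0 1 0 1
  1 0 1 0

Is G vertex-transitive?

Yes

Every vertex has degree 2 and the graph is connected, so G is the 4-cycle C_4. C_4 has 4 rotations and 4 reflections, so Aut(C_4) ≅ D_4 of order 8. Under this action every vertex can be carried to every other, so G is vertex-transitive.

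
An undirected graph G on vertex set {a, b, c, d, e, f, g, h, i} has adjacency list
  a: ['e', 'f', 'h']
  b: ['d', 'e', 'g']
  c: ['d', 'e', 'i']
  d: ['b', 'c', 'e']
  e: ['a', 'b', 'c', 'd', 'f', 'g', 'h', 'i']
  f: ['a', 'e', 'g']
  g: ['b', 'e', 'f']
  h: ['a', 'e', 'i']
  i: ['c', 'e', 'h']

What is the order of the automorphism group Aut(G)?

16

Vertex e is the unique vertex of degree 8; the remaining 8 vertices each have degree 3 and induce a cycle, so G is the wheel on 9 vertices with hub e. Every automorphism fixes the hub and acts on the rim 8-cycle, so Aut(G) ≅ Aut(C_8) = D_8 of order 16.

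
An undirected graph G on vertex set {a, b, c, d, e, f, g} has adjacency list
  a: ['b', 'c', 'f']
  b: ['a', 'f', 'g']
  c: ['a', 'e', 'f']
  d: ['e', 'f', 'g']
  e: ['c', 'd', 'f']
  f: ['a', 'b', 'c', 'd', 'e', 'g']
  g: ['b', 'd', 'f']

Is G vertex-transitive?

No

Vertex f is the only vertex of degree 6, so every automorphism fixes it; G is not vertex-transitive.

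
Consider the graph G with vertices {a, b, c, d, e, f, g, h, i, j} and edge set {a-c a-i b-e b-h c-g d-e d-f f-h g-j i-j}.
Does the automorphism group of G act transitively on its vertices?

Yes

G has two connected components, {b, d, e, f, h} and {a, c, g, i, j}; each is 2-regular, so G = C_5 ⊔ C_5. Aut of a disjoint union of two copies of C_5 is the wreath product D_5 ≀ Z_2, of order 2·10² = 200. This group acts transitively on the 10 vertices.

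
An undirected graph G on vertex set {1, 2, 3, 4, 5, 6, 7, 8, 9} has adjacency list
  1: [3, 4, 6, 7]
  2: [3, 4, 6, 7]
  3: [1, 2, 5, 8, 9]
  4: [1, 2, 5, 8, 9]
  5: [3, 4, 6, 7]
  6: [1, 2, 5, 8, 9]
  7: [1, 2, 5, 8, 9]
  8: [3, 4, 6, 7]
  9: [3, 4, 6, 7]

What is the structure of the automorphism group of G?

S_4 × S_5

The vertices split by degree into {3, 4, 6, 7} (degree 5) and {1, 2, 5, 8, 9} (degree 4); every edge runs between the two parts, so G is the complete bipartite graph K_{4,5}. Automorphisms preserve the bipartition setwise (since the parts differ in size) and act as S_4 × S_5 within it; |Aut| = 2880.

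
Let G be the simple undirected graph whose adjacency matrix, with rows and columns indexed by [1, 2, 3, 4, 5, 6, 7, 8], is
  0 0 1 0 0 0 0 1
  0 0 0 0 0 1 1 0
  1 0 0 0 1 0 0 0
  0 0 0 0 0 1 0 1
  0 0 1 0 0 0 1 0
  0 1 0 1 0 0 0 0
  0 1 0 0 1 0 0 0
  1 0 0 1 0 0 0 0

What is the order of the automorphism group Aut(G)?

G is 2-regular and connected on 8 vertices, i.e. the cycle C_8. The automorphisms of the 8-cycle are exactly the symmetries of a regular 8-gon: the dihedral group D_8, |D_8| = 16.

16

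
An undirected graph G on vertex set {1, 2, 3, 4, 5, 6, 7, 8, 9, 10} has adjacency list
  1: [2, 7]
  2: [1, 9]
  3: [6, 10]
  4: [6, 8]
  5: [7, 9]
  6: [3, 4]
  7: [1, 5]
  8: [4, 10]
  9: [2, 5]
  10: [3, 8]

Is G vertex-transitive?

Yes

G has two connected components, {1, 2, 5, 7, 9} and {3, 4, 6, 8, 10}; each is 2-regular, so G = C_5 ⊔ C_5. With two isomorphic components, Aut(G) = Aut(C_5) ≀ S_2 = (D_5 × D_5) ⋊ Z_2: permute each cycle by D_5, then optionally swap the two cycles. Order 2·(2·5)² = 200. This group acts transitively on the 10 vertices.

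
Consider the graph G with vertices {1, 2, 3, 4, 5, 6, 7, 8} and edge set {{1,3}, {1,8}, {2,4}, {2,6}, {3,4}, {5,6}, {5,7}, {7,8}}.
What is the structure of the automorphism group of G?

Every vertex has degree 2 and the graph is connected, so G is the 8-cycle C_8. The automorphisms of the 8-cycle are exactly the symmetries of a regular 8-gon: the dihedral group D_8, |D_8| = 16.

D_8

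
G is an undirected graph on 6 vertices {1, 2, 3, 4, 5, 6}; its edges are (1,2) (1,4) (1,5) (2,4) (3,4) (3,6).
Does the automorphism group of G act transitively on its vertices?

No

Automorphisms preserve degree, but G has vertices of degree 1 and vertices of degree 3; no automorphism maps one to the other, so G is not vertex-transitive.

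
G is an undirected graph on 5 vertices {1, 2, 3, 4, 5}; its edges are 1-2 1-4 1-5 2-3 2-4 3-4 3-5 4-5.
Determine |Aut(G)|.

8

Vertex 4 is the unique vertex of degree 4; the remaining 4 vertices each have degree 3 and induce a cycle, so G is the wheel on 5 vertices with hub 4. Every automorphism fixes the hub and acts on the rim 4-cycle, so Aut(G) ≅ Aut(C_4) = D_4 of order 8.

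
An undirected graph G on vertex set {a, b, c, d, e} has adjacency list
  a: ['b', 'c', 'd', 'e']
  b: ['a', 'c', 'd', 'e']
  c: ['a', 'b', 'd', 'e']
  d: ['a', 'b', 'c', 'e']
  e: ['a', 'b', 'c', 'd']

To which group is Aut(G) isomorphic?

the symmetric group on 5 letters

All 5 vertices are pairwise adjacent: G = K_5. Any permutation of the 5 vertices preserves K_5, so Aut(K_5) = S_5 of order 5! = 120.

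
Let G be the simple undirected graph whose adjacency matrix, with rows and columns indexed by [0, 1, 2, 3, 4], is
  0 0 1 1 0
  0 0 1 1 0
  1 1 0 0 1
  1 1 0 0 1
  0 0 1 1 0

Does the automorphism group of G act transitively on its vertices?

Automorphisms preserve degree, but G has vertices of degree 2 and vertices of degree 3; no automorphism maps one to the other, so G is not vertex-transitive.

No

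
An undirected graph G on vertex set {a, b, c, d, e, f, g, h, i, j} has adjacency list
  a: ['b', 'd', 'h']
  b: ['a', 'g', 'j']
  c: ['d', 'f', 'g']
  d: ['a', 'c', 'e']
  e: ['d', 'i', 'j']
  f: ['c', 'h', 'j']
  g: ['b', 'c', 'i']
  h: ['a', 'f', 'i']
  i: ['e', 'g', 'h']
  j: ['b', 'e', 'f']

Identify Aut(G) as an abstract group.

G is 3-regular on 10 vertices with no triangles and no 4-cycles (girth 5): this is the Petersen graph. It is a classical fact that the Petersen graph has automorphism group S_5 (order 120), arising from its description as the Kneser graph K(5,2).

S_5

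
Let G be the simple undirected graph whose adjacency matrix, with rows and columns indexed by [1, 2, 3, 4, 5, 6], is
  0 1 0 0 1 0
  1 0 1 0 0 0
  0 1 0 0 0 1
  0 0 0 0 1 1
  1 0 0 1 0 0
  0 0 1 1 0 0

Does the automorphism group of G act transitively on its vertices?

G is 2-regular and connected on 6 vertices, i.e. the cycle C_6. The automorphisms of the 6-cycle are exactly the symmetries of a regular 6-gon: the dihedral group D_6, |D_6| = 12. Under this action every vertex can be carried to every other, so G is vertex-transitive.

Yes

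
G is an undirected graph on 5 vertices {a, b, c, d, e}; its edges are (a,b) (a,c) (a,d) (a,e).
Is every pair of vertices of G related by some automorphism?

Vertex a is the only vertex of degree 4, so every automorphism fixes it; G is not vertex-transitive.

No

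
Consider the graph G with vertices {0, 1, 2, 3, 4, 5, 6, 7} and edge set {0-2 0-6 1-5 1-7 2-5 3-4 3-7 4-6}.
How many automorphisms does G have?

16

G is 2-regular and connected on 8 vertices, i.e. the cycle C_8. The automorphisms of the 8-cycle are exactly the symmetries of a regular 8-gon: the dihedral group D_8, |D_8| = 16.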